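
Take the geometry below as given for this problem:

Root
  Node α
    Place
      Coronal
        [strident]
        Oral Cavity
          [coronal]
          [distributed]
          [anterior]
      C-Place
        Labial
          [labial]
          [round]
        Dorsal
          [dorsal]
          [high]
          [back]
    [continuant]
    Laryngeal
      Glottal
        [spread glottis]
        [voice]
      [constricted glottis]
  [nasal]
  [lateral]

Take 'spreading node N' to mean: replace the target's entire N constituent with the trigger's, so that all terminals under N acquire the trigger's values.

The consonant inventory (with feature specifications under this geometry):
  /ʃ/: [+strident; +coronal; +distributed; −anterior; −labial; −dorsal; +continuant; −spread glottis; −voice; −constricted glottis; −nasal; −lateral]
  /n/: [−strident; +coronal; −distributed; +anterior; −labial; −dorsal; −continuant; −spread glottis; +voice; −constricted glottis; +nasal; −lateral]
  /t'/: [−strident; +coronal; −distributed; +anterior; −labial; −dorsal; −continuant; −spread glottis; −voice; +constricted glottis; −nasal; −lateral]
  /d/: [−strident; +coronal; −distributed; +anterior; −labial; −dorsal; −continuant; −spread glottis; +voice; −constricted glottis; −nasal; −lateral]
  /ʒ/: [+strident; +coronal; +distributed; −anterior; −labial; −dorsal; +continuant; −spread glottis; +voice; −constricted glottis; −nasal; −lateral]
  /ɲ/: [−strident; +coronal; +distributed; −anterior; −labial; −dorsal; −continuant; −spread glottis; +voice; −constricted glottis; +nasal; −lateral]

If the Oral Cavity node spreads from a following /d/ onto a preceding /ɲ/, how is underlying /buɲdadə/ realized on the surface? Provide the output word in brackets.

Terminals under Oral Cavity in this geometry: [coronal], [distributed], [anterior].
After delinking /ɲ/'s Oral Cavity and linking /d/'s, the affected terminals become [+coronal], [−distributed], [+anterior]; [strident], [labial], [dorsal], … (outside Oral Cavity) are retained from /ɲ/.
The resulting bundle matches /n/ in the inventory; substituting it for /ɲ/ gives [bundadə].

[bundadə]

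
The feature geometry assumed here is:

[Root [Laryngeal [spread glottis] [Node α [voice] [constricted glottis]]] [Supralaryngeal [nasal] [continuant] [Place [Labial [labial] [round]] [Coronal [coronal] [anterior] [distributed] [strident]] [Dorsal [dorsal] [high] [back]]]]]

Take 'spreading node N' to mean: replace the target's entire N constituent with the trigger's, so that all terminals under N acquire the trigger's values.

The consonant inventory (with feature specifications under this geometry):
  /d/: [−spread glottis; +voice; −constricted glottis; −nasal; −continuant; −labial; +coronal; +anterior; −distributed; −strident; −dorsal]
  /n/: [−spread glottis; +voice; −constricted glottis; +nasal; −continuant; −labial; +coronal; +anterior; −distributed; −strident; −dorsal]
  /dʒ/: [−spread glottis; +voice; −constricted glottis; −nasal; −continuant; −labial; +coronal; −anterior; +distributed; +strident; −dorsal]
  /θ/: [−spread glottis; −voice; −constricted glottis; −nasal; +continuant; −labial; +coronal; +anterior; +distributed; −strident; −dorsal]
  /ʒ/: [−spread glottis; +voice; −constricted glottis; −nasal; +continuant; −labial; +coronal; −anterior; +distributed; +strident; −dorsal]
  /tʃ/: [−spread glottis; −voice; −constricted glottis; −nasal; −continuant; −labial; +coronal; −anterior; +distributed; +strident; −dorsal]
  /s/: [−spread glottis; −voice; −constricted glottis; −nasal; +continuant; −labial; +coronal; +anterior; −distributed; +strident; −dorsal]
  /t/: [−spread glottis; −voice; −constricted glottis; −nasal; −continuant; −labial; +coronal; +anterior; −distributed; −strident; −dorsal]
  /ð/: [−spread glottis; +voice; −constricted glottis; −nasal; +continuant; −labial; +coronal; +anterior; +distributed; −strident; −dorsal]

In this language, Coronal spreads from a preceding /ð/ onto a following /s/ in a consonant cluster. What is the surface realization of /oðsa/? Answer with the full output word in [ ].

The Coronal node dominates the terminals [coronal], [anterior], [distributed], [strident].
Spreading Coronal from /ð/ onto /s/ replaces those values with /ð/'s: [+coronal], [+anterior], [+distributed], [−strident]. Features outside Coronal ([spread glottis], [voice], [constricted glottis], …) stay as in /s/.
The resulting bundle matches /θ/ in the inventory; substituting it for /s/ gives [oðθa].

[oðθa]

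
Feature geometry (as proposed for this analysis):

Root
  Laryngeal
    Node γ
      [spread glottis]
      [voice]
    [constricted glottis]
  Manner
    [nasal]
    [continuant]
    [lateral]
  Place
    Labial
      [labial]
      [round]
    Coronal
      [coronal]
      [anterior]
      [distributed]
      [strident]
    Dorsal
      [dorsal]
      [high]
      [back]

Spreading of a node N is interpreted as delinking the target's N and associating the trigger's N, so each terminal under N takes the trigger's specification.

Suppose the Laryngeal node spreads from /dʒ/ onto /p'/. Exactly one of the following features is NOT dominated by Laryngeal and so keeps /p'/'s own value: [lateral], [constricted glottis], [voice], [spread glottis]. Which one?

Laryngeal dominates exactly [spread glottis], [voice], [constricted glottis].
Spreading Laryngeal replaces [constricted glottis], [spread glottis], [voice] with the trigger's values, since each sits inside the Laryngeal constituent.
[lateral] attaches under Manner, not under Laryngeal, so /p'/ retains its own value for [lateral].

[lateral]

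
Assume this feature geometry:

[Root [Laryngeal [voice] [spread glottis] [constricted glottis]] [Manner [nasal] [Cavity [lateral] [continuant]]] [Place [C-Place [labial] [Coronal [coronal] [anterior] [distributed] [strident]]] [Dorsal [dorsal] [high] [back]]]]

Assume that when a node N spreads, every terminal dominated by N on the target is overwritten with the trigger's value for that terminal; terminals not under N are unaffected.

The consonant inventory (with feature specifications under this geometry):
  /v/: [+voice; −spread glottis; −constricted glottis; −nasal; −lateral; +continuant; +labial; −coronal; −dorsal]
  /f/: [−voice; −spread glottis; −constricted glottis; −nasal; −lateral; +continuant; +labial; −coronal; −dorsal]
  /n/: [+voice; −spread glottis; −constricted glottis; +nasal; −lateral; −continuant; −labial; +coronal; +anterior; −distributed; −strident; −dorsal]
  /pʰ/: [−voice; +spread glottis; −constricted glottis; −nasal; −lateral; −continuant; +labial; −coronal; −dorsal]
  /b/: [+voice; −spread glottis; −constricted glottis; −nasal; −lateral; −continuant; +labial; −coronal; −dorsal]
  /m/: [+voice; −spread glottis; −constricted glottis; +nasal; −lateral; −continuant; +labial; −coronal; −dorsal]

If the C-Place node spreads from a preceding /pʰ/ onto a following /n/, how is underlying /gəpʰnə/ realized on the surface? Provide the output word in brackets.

The C-Place node dominates the terminals [labial], [coronal], [anterior], [distributed], [strident].
The target acquires /pʰ/'s values for everything under C-Place — [+labial], [−coronal] — while keeping its own [voice], [spread glottis], [constricted glottis], ….
This feature bundle is that of [m], so /gəpʰnə/ surfaces as [gəpʰmə].

[gəpʰmə]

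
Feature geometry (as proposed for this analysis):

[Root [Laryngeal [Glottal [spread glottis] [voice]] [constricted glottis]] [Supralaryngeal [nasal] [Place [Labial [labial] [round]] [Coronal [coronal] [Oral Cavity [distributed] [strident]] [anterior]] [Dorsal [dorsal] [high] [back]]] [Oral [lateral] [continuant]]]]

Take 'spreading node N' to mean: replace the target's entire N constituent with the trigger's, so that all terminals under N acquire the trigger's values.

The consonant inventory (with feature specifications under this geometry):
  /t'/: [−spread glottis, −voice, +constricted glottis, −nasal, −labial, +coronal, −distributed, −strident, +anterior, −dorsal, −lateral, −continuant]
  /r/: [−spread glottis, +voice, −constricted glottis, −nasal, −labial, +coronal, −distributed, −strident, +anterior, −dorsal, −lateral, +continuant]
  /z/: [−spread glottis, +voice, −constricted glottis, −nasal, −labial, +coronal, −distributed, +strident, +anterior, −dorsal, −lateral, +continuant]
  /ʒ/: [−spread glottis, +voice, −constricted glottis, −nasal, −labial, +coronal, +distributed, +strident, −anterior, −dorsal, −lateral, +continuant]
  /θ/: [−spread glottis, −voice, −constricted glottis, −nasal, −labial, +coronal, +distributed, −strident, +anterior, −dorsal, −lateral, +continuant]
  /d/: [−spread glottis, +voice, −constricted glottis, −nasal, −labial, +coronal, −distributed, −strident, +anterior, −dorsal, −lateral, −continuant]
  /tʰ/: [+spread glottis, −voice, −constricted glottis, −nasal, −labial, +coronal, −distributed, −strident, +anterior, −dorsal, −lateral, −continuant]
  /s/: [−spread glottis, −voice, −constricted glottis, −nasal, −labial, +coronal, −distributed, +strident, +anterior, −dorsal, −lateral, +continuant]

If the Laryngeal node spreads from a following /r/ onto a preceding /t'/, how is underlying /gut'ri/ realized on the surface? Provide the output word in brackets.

Laryngeal immediately or transitively dominates [spread glottis], [voice], [constricted glottis].
The target acquires /r/'s values for everything under Laryngeal — [−spread glottis], [+voice], [−constricted glottis] — while keeping its own [nasal], [labial], [coronal], ….
The resulting bundle matches /d/ in the inventory; substituting it for /t'/ gives [gudri].

[gudri]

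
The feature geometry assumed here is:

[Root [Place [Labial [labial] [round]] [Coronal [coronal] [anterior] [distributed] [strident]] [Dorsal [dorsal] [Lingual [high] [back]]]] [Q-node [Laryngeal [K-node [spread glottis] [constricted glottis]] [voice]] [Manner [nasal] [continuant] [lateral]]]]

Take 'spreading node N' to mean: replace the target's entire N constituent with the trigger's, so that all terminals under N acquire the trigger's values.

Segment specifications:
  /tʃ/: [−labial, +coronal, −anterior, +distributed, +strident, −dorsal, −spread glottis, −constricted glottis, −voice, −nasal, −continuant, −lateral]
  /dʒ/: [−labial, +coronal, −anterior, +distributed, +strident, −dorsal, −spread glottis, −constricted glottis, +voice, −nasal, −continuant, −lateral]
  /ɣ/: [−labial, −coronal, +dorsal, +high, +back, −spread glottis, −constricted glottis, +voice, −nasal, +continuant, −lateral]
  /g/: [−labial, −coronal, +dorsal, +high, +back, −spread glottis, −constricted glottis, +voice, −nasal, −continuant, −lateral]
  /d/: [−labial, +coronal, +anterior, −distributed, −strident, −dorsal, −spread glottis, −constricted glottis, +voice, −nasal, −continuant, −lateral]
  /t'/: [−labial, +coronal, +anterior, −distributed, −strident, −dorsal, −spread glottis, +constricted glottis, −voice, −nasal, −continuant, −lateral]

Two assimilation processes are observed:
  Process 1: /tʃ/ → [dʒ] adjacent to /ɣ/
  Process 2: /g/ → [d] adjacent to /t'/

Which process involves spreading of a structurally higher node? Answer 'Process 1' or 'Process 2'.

Process 2

In Process 1, [voice] changes, so the minimal spreading node is [voice] at depth 3.
In Process 2, [coronal], [anterior], [distributed], [strident], [dorsal], [high], [back] change, so the minimal spreading node is Place at depth 1.
Place is closer to Root than [voice], so Process 2 spreads the higher node.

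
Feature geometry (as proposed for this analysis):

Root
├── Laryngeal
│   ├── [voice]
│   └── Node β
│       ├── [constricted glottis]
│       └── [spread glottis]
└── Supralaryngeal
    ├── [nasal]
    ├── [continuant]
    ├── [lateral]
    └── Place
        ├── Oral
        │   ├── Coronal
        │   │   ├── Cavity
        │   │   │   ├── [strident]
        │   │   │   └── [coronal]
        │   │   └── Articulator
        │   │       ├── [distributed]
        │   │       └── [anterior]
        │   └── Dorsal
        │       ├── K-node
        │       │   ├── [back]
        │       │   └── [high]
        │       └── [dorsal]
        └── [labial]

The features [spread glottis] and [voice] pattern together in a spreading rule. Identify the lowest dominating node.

[spread glottis] lies under Node β (below Laryngeal).
[voice]: Root → Laryngeal → [voice].
The listed terminals split across distinct daughters of Laryngeal, so Laryngeal itself is the smallest node containing them all.

Laryngeal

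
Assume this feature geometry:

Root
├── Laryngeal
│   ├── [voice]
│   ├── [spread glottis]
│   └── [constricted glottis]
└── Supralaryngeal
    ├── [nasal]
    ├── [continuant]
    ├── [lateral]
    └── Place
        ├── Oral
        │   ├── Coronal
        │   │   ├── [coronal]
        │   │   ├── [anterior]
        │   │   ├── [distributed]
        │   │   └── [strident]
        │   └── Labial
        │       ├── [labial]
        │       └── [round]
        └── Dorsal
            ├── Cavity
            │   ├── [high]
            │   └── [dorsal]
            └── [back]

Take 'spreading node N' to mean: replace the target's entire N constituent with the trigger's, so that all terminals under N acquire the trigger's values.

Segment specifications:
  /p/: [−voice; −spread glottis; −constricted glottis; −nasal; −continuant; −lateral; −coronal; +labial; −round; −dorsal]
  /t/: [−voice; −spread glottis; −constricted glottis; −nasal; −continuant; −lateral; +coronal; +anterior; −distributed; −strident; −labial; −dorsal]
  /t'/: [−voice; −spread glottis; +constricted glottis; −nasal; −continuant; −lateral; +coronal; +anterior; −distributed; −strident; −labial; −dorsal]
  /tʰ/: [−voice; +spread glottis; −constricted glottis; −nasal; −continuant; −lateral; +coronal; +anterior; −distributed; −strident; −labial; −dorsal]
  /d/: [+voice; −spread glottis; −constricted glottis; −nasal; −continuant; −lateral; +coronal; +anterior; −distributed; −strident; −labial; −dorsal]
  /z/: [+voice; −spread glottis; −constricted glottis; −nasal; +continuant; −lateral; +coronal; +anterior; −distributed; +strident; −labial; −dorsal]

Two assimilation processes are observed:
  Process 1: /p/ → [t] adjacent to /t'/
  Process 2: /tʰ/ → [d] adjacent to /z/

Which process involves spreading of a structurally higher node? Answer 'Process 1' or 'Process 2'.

In Process 1, [labial], [round], [coronal], [anterior], [distributed], [strident] change, so the minimal spreading node is Oral at depth 3.
Process 2 alters [voice], [spread glottis]; the lowest common ancestor is Laryngeal (depth 1 from Root).
Laryngeal (depth 1) sits above Oral (depth 3), making Process 2 the one with the higher spreading node.

Process 2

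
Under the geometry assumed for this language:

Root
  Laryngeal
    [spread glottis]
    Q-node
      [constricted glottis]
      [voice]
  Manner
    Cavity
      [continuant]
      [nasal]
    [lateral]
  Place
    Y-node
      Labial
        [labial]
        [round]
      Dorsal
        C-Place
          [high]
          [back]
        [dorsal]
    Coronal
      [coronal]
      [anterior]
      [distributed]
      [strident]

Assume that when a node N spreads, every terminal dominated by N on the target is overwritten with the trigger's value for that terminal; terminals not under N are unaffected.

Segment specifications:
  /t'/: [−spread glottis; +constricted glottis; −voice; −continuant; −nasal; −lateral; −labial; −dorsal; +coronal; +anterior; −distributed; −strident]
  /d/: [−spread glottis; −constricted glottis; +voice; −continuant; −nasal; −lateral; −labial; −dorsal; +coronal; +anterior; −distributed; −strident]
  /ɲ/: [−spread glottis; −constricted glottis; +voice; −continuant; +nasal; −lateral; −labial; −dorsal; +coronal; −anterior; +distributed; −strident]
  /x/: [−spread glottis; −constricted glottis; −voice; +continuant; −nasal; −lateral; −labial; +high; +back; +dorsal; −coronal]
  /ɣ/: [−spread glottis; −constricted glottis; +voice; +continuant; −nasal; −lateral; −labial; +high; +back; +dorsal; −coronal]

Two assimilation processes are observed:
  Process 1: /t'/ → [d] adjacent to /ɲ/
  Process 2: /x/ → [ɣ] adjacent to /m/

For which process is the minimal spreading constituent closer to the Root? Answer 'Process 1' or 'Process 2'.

Process 1

Process 1 alters [voice], [constricted glottis]; the lowest common ancestor is Q-node (depth 2 from Root).
In Process 2, [voice] changes, so the minimal spreading node is [voice] at depth 3.
Q-node (depth 2) sits above [voice] (depth 3), making Process 1 the one with the higher spreading node.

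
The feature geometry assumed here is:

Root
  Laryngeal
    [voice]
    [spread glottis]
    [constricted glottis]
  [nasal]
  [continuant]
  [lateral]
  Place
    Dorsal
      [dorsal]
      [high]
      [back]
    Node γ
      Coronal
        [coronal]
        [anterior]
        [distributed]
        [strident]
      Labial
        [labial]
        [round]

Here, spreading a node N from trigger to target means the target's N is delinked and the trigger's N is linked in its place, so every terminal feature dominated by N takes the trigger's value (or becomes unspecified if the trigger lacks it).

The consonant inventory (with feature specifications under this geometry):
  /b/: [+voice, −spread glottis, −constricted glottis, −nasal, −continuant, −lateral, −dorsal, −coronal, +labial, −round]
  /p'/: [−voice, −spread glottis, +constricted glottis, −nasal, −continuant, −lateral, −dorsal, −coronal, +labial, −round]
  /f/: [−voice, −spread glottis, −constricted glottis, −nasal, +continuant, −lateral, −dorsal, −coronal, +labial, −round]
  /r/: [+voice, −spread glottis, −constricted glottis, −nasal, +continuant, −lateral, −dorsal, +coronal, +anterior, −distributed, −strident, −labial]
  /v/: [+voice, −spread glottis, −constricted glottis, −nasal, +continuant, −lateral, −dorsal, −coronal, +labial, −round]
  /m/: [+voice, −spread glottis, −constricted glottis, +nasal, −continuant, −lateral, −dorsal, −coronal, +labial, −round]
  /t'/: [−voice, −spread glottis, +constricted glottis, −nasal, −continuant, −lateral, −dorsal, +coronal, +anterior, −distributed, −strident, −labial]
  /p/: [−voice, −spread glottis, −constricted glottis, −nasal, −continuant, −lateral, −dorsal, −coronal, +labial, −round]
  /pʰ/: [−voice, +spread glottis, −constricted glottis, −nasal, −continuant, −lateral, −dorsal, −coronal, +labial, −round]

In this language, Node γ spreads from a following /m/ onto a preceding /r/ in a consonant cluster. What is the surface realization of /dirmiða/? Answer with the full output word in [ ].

The Node γ node dominates the terminals [coronal], [anterior], [distributed], [strident], [labial], [round].
After delinking /r/'s Node γ and linking /m/'s, the affected terminals become [−coronal], [+labial], [−round]; [voice], [spread glottis], [constricted glottis], … (outside Node γ) are retained from /r/.
This feature bundle is that of [v], so /dirmiða/ surfaces as [divmiða].

[divmiða]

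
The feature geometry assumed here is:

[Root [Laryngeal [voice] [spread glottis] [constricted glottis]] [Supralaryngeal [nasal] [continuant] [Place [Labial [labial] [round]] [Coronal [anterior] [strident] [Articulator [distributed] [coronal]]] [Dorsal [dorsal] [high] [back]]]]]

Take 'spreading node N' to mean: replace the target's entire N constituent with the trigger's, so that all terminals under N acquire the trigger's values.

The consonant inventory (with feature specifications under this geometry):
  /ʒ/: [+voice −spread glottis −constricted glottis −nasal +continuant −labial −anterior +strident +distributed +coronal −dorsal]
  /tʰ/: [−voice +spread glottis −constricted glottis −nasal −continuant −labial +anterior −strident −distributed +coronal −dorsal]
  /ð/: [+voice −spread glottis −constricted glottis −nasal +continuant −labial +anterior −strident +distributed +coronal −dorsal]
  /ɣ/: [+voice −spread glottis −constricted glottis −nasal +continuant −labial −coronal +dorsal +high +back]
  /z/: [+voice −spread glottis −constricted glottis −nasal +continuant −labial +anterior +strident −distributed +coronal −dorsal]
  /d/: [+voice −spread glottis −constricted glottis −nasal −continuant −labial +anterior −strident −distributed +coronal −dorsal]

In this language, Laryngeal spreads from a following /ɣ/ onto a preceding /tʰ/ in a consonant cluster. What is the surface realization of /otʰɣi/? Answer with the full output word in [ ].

[odɣi]

The Laryngeal node dominates the terminals [voice], [spread glottis], [constricted glottis].
After delinking /tʰ/'s Laryngeal and linking /ɣ/'s, the affected terminals become [+voice], [−spread glottis], [−constricted glottis]; [nasal], [continuant], [labial], … (outside Laryngeal) are retained from /tʰ/.
Among the inventory, only /d/ has exactly this specification, giving the surface form [odɣi].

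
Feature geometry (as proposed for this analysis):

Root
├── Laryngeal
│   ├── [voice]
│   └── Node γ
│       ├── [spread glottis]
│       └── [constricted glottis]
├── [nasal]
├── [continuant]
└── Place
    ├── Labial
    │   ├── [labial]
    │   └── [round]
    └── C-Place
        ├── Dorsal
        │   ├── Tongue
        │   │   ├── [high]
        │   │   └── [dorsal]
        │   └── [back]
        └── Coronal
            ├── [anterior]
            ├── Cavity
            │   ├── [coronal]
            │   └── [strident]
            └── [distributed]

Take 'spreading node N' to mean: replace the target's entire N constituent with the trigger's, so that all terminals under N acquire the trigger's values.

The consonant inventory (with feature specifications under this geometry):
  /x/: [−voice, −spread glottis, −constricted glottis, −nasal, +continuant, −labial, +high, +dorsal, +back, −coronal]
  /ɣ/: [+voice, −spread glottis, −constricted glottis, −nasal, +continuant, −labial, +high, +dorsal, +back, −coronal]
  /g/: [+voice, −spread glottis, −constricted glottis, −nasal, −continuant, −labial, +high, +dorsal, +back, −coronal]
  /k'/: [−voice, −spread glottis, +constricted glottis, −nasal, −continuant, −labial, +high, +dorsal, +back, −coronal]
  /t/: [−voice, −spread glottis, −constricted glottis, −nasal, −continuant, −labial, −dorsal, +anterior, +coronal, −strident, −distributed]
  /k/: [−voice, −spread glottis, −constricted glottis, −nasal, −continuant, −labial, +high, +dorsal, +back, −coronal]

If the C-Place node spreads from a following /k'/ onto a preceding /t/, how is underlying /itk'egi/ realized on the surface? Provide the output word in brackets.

[ikk'egi]

C-Place immediately or transitively dominates [high], [dorsal], [back], [anterior], [coronal], [strident], [distributed].
The target acquires /k'/'s values for everything under C-Place — [+high], [+dorsal], [+back], [−coronal] — while keeping its own [voice], [spread glottis], [constricted glottis], ….
Among the inventory, only /k/ has exactly this specification, giving the surface form [ikk'egi].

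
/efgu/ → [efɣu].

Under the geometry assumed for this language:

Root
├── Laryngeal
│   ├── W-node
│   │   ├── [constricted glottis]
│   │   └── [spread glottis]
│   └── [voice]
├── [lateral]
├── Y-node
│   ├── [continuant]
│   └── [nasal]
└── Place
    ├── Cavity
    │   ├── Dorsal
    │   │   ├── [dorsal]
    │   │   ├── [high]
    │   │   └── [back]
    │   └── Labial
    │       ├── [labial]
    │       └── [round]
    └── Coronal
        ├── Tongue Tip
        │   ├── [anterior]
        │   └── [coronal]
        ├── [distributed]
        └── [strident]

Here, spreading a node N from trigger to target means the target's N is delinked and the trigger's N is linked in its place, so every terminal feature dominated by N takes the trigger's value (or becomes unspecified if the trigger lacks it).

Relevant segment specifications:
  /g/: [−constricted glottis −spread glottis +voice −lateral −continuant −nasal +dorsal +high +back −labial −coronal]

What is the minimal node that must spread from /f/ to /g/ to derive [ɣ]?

/g/ and [ɣ] differ in [continuant]; every other specified feature is identical.
Only a single terminal changes, and /f/ supplies the new value, so [continuant] itself is the minimal spreading constituent.
[labial], [voice] stay as in /g/ although /f/ differs there, so no node dominating them spread; among the remaining candidates [continuant] is the lowest that derives the output.

[continuant]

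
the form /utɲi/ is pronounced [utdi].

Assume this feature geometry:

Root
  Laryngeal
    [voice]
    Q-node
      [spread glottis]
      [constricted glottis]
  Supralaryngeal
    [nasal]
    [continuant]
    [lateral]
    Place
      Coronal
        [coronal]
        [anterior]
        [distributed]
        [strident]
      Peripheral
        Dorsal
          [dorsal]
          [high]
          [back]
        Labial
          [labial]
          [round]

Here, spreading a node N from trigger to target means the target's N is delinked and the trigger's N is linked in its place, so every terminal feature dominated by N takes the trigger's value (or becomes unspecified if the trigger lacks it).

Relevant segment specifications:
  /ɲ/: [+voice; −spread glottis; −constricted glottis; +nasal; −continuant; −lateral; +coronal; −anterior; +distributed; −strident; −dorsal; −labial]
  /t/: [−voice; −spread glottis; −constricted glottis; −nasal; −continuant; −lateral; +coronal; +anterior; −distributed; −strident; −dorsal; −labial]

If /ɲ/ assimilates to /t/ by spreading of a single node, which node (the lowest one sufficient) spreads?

Feature comparison: [nasal], [anterior], [distributed] differ between /ɲ/ and [d]; the remaining terminals match.
In this geometry the lowest node dominating all of them is Supralaryngeal: every daughter of Supralaryngeal dominates only a proper subset, so no lower node suffices.
If Supralaryngeal spreads, every terminal under it takes /t/'s value, producing [d] as observed.
Had Root spread, [voice] would have taken /t/'s value; it stays as in /ɲ/, confirming the spreading constituent is exactly Supralaryngeal.

Supralaryngeal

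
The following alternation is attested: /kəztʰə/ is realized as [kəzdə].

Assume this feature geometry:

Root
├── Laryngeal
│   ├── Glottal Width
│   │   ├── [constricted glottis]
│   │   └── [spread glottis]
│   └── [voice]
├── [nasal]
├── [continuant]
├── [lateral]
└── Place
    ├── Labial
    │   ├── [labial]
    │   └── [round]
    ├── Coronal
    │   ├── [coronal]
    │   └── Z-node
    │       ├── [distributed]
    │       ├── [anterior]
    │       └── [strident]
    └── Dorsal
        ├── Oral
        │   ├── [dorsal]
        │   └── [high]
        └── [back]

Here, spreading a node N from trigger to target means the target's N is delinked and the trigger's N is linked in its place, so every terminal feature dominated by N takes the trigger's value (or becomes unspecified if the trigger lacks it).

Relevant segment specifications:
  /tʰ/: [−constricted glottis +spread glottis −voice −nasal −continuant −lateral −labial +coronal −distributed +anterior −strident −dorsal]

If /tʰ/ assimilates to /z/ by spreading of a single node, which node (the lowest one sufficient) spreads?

Comparing /tʰ/ with its surface form [d], the features that change are [voice], [spread glottis].
The smallest constituent containing every changed terminal is Laryngeal — each of its daughters lacks at least one of the affected features.
Spreading Laryngeal from /z/ overwrites each of those terminals with /z/'s values, yielding exactly [d].
[continuant], [strident] — on which /z/ differs from /tʰ/ — are unchanged, so Root cannot have spread; the constituent is no larger than Laryngeal.

Laryngeal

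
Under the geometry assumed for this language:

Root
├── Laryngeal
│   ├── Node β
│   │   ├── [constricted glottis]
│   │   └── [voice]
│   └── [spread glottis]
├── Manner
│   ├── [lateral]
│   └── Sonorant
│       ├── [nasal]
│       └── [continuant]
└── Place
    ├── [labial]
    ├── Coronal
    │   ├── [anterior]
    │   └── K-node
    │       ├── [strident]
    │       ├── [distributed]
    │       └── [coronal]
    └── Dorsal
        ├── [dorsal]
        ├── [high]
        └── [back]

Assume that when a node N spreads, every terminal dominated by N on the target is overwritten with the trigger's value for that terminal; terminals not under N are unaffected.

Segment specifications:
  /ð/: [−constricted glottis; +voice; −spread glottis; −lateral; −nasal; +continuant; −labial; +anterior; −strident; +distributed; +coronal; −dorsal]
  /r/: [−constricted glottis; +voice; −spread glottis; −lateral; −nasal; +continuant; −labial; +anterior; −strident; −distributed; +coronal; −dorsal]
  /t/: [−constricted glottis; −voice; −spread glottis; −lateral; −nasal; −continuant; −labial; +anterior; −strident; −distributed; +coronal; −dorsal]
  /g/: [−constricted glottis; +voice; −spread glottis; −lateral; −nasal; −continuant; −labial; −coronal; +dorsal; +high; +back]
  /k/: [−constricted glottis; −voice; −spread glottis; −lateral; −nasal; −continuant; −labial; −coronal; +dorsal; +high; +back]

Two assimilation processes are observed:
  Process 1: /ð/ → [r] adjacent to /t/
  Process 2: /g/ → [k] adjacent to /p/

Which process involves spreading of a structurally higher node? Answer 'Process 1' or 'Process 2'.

In Process 1, [distributed] changes, so the minimal spreading node is [distributed] at depth 4.
Process 2 alters [voice]; the lowest dominating node is [voice] (depth 3 from Root).
Depth 3 < depth 4; Process 2 involves the structurally higher constituent [voice].

Process 2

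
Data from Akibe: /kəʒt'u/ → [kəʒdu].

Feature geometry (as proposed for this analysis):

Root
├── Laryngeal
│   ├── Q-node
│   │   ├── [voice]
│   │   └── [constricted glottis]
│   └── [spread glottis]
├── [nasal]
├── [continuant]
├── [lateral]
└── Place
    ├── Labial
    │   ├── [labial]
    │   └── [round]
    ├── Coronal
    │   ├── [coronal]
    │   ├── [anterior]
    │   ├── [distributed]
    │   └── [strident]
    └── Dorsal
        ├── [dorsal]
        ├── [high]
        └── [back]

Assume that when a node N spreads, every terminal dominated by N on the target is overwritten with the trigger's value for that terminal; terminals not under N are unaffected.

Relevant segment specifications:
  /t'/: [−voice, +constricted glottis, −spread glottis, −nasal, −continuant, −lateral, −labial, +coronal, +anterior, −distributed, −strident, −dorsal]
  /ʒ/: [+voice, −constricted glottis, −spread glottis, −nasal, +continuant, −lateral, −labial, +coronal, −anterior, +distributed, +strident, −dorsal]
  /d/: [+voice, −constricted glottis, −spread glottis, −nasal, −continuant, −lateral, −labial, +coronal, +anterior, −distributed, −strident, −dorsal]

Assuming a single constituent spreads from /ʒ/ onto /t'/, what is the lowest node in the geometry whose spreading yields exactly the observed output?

Q-node

Comparing /t'/ with its surface form [d], the features that change are [voice], [constricted glottis].
The smallest constituent containing every changed terminal is Q-node — each of its daughters lacks at least one of the affected features.
If Q-node spreads, every terminal under it takes /ʒ/'s value, producing [d] as observed.
[distributed], [anterior] stay as in /t'/ although /ʒ/ differs there, so no node dominating them spread; among the remaining candidates Q-node is the lowest that derives the output.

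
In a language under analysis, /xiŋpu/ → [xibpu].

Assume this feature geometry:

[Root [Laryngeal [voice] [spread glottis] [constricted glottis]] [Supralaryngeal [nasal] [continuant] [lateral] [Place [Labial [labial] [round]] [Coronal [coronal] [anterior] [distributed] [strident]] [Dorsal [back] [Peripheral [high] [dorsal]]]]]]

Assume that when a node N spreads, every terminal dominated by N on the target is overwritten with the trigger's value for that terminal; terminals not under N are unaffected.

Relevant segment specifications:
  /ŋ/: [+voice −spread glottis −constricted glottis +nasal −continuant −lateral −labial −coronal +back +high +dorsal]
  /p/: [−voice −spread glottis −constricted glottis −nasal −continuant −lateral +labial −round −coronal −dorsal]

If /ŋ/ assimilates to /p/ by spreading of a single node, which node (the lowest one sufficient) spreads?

Supralaryngeal

Feature comparison: [nasal], [labial], [round], [dorsal], [high], [back] differ between /ŋ/ and [b]; the remaining terminals match.
The smallest constituent containing every changed terminal is Supralaryngeal — each of its daughters lacks at least one of the affected features.
If Supralaryngeal spreads, every terminal under it takes /p/'s value, producing [b] as observed.
Had Root spread, [voice] would have taken /p/'s value; it stays as in /ŋ/, confirming the spreading constituent is exactly Supralaryngeal.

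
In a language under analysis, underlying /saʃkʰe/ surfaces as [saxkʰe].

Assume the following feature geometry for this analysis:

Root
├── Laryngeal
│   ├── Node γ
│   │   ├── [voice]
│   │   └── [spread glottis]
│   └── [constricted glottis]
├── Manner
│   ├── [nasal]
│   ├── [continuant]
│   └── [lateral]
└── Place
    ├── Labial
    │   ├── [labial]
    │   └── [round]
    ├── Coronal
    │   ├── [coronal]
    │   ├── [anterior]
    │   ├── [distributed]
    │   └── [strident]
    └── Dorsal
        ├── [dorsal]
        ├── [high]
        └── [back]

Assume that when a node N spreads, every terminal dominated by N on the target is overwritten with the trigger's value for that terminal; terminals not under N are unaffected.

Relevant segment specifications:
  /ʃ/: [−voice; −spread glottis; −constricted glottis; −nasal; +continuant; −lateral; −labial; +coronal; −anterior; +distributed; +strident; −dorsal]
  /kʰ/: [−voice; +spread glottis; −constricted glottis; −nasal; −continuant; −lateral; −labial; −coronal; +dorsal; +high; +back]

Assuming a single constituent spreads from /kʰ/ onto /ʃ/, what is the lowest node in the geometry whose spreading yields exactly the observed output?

The alternation /ʃ/ → [x] changes [coronal], [anterior], [distributed], [strident], [dorsal], [high], [back] and nothing else.
These terminals are all dominated by Place, and no proper subconstituent of Place covers them all; Place is their lowest common ancestor.
Spreading Place from /kʰ/ overwrites each of those terminals with /kʰ/'s values, yielding exactly [x].
[spread glottis], [continuant] — on which /kʰ/ differs from /ʃ/ — are unchanged, so Root cannot have spread; the constituent is no larger than Place.

Place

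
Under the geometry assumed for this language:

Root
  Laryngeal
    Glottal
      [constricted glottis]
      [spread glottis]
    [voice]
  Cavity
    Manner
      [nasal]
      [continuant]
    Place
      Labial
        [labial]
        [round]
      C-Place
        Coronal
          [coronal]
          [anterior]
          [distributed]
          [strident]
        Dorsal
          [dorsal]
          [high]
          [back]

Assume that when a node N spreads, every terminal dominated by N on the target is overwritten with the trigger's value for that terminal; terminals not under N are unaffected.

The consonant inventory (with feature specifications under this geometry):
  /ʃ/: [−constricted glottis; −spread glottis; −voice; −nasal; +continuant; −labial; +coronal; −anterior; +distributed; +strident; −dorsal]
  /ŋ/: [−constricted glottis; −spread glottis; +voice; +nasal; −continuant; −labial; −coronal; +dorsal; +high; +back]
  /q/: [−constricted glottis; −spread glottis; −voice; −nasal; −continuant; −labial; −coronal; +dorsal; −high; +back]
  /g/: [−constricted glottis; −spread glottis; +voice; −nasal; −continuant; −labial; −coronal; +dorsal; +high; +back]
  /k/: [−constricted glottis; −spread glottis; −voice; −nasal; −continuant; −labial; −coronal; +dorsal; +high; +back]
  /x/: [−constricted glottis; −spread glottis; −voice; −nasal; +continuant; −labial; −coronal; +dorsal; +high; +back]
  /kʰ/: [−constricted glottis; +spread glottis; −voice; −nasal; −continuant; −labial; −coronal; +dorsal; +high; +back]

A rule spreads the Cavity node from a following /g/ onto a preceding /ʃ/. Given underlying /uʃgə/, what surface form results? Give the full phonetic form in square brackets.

[ukgə]

Cavity immediately or transitively dominates [nasal], [continuant], [labial], [round], [coronal], [anterior], [distributed], [strident], [dorsal], [high], [back].
Spreading Cavity from /g/ onto /ʃ/ replaces those values with /g/'s: [−nasal], [−continuant], [−labial], [−coronal], [+dorsal], [+high], [+back]. Features outside Cavity ([constricted glottis], [spread glottis], [voice]) stay as in /ʃ/.
This feature bundle is that of [k], so /uʃgə/ surfaces as [ukgə].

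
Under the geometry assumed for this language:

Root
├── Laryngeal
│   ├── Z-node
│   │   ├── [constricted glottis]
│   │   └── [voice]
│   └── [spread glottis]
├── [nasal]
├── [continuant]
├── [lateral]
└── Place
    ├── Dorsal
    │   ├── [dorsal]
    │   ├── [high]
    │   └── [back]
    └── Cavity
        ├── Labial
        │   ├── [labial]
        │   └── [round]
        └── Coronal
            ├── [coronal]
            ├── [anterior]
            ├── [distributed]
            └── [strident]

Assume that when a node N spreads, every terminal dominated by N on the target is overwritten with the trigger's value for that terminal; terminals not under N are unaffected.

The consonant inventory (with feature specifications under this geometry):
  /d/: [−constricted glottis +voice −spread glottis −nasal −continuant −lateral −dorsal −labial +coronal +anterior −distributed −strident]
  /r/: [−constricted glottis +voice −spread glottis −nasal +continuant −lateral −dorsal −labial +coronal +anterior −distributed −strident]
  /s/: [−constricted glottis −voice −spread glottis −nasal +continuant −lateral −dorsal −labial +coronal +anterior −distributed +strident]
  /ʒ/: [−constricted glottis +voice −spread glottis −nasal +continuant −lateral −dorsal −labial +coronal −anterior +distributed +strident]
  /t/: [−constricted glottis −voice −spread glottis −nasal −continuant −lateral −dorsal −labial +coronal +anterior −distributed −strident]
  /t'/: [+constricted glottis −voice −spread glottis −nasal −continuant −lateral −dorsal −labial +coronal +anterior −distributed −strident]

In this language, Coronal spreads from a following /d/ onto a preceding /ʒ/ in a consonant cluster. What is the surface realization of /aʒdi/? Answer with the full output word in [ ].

[ardi]

The Coronal node dominates the terminals [coronal], [anterior], [distributed], [strident].
After delinking /ʒ/'s Coronal and linking /d/'s, the affected terminals become [+coronal], [+anterior], [−distributed], [−strident]; [constricted glottis], [voice], [spread glottis], … (outside Coronal) are retained from /ʒ/.
This feature bundle is that of [r], so /aʒdi/ surfaces as [ardi].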